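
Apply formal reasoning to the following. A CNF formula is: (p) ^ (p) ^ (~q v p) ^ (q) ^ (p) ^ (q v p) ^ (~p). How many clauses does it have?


A CNF formula is a conjunction of clauses.
Clauses are separated by ^.
Counting the conjuncts: 7 clauses.

7


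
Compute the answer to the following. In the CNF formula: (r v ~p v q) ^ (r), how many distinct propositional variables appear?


Identify each variable that appears in the formula.
Variables found: p, q, r
Count = 3

3


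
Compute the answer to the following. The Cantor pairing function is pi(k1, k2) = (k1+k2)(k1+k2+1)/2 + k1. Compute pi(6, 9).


k1 + k2 = 15
(k1+k2)(k1+k2+1)/2 = 15 * 16 / 2 = 120
pi = 120 + 6 = 126

126


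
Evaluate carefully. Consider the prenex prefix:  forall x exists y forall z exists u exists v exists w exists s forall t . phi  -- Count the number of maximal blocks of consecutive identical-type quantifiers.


Quantifier-type sequence: A E A E E E E A  (A=forall, E=exists)
Group into maximal same-type runs:
  Ax1 | Ex1 | Ax1 | Ex4 | Ax1
Number of blocks = 5

5


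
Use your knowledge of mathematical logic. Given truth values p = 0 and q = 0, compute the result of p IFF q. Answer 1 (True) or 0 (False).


p = 0, q = 0
Operation: p IFF q
Evaluate: 0 IFF 0 = 1

1


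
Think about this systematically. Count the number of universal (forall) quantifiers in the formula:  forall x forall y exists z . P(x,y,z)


Quantifier prefix: forall x forall y exists z
Mark each quantifier type:
  U U E
Universal count = 2, Existential count = 1
Asked for universal (forall) quantifiers: 2

2


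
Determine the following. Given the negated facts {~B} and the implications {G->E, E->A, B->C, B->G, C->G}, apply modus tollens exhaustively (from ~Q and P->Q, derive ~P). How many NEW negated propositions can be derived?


Initial negated facts: {~B}
Apply modus tollens to closure:
  (no implication fires)
Final negated: {~B}
New negations: {(none)}
Count = 0

0


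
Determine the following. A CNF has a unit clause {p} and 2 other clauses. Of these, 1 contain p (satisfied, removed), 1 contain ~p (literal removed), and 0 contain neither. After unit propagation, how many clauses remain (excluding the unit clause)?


Satisfied (removed): 1
Shortened (remain): 1
Unchanged (remain): 0
Remaining = 1 + 0 = 1

1


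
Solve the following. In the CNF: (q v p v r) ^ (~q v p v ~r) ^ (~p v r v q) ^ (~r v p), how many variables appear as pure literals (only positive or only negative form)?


Check each variable for pure literal status:
p: mixed (not pure)
q: mixed (not pure)
r: mixed (not pure)
Pure literal count = 0

0


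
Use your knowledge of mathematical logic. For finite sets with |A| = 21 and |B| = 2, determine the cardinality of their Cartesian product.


The Cartesian product A x B contains all ordered pairs (a, b).
|A x B| = |A| * |B| = 21 * 2 = 42

42


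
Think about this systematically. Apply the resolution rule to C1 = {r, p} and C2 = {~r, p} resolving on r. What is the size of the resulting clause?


Remove r from C1 and ~r from C2.
C1 remainder: {p}
C2 remainder: {p}
Union (resolvent): {p}
Resolvent has 1 literal(s).

1


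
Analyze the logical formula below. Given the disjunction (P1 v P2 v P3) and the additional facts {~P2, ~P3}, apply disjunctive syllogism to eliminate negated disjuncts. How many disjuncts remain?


Original disjuncts (3): P1, P2, P3
Negated (eliminate): ~P2, ~P3
Remaining disjuncts: P1
Count = 3 - 2 = 1

1


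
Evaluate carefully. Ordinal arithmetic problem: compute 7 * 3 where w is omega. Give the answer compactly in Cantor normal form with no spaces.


Compute 7 * 3.
Ordinal * is associative and left-distributive over +, but NOT commutative; for finite n>1, n*w = w but w*n stays w*n.
Both finite; ordinal * agrees with natural *: 7 * 3 = 21.
Result = 21

21


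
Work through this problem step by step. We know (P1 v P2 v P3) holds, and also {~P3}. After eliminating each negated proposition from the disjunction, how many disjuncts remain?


Original disjuncts (3): P1, P2, P3
Negated (eliminate): ~P3
Remaining disjuncts: P1, P2
Count = 3 - 1 = 2

2


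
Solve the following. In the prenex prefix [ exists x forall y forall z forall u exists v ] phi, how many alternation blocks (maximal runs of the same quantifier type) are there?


Quantifier-type sequence: E A A A E  (A=forall, E=exists)
Group into maximal same-type runs:
  Ex1 | Ax3 | Ex1
Number of blocks = 3

3


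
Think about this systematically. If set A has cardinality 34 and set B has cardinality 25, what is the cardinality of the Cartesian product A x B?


The Cartesian product A x B contains all ordered pairs (a, b).
|A x B| = |A| * |B| = 34 * 25 = 850

850


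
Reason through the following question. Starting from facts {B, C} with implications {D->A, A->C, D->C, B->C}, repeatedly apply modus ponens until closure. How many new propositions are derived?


Initial facts: {B, C}
Apply modus ponens to closure:
  (no implication fires)
Final known: {B, C}
New propositions: {(none)}
Count = 0

0


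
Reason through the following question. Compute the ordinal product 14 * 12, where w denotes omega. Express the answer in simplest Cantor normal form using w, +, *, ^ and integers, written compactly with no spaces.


Compute 14 * 12.
Ordinal * is associative and left-distributive over +, but NOT commutative; for finite n>1, n*w = w but w*n stays w*n.
Both finite; ordinal * agrees with natural *: 14 * 12 = 168.
Result = 168

168


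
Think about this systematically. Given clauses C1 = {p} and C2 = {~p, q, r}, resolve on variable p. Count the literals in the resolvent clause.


Remove p from C1 and ~p from C2.
C1 remainder: {}
C2 remainder: {q, r}
Union (resolvent): {q, r}
Resolvent has 2 literal(s).

2


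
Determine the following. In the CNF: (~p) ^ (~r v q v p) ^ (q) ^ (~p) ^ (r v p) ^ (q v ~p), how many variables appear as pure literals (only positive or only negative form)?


Check each variable for pure literal status:
p: mixed (not pure)
q: pure positive
r: mixed (not pure)
Pure literal count = 1

1


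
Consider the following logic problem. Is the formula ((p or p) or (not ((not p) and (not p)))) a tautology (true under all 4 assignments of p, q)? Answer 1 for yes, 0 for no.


Check all 4 assignments:
p=0, q=0: 0
p=0, q=1: 0
p=1, q=0: 1
p=1, q=1: 1
Satisfying count = 2/4.
Tautology iff count = 4: no.

0


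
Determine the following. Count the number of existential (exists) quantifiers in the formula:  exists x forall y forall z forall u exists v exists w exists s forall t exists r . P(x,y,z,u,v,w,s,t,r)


Quantifier prefix: exists x forall y forall z forall u exists v exists w exists s forall t exists r
Mark each quantifier type:
  E U U U E E E U E
Universal count = 4, Existential count = 5
Asked for existential (exists) quantifiers: 5

5


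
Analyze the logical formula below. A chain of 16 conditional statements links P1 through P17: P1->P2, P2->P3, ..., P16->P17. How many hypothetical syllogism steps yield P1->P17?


With 16 implications in a chain connecting 17 propositions:
P1->P2, P2->P3, ..., P16->P17
Steps needed = (number of implications) - 1 = 16 - 1 = 15

15


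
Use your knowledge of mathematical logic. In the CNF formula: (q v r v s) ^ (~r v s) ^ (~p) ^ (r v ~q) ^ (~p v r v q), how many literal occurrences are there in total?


Counting literals in each clause:
Clause 1: 3 literal(s)
Clause 2: 2 literal(s)
Clause 3: 1 literal(s)
Clause 4: 2 literal(s)
Clause 5: 3 literal(s)
Total = 11

11


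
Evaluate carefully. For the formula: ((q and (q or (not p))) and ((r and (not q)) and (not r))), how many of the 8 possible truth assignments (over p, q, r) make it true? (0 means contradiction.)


Check all 8 assignments:
p=0, q=0, r=0: 0
p=0, q=0, r=1: 0
p=0, q=1, r=0: 0
p=0, q=1, r=1: 0
p=1, q=0, r=0: 0
p=1, q=0, r=1: 0
p=1, q=1, r=0: 0
p=1, q=1, r=1: 0
Count of True = 0

0


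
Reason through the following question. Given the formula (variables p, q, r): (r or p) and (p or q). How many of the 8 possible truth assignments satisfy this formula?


Evaluate all 8 assignments for p, q, r:
p=0, q=0, r=0: 0
p=0, q=0, r=1: 0
p=0, q=1, r=0: 0
p=0, q=1, r=1: 1
p=1, q=0, r=0: 1
p=1, q=0, r=1: 1
p=1, q=1, r=0: 1
p=1, q=1, r=1: 1
Satisfying count = 5

5


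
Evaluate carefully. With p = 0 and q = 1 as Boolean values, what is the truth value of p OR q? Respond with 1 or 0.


p = 0, q = 1
Operation: p OR q
Evaluate: 0 OR 1 = 1

1


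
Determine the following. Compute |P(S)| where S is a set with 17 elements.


The power set of a set with n elements has 2^n elements.
|P(S)| = 2^17 = 131072

131072


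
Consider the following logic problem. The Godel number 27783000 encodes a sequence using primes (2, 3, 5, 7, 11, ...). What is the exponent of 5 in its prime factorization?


Factorize 27783000 by dividing by 5 repeatedly.
Division steps: 5 divides 27783000 exactly 3 time(s).
Exponent of 5 = 3

3


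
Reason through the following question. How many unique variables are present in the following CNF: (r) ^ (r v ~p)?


Identify each variable that appears in the formula.
Variables found: p, r
Count = 2

2


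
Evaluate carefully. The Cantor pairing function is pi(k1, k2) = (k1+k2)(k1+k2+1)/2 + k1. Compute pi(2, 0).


k1 + k2 = 2
(k1+k2)(k1+k2+1)/2 = 2 * 3 / 2 = 3
pi = 3 + 2 = 5

5


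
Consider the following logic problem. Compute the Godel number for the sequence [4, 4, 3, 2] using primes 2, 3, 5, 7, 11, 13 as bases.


Encode each element as an exponent of the corresponding prime:
  2^4 = 16
  3^4 = 81
  5^3 = 125
  7^2 = 49
Product = 16 * 81 * 125 * 49 = 7938000

7938000


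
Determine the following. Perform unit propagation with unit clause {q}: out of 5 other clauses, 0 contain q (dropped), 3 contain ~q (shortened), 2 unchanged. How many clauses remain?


Satisfied (removed): 0
Shortened (remain): 3
Unchanged (remain): 2
Remaining = 3 + 2 = 5

5


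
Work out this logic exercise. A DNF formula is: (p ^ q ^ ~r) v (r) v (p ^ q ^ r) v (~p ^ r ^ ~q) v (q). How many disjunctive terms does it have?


A DNF formula is a disjunction of terms (conjunctions).
Terms are separated by v.
Counting the disjuncts: 5 terms.

5


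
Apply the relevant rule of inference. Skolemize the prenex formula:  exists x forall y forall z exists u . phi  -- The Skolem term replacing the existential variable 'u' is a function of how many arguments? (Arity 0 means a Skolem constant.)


Quantifier prefix: exists x forall y forall z exists u
'u' is existentially quantified at position 4.
Universal variables preceding it: y, z
Skolem function arity = 2

2


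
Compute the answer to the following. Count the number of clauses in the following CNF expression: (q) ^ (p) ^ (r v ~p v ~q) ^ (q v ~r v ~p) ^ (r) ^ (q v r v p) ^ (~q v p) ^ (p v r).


A CNF formula is a conjunction of clauses.
Clauses are separated by ^.
Counting the conjuncts: 8 clauses.

8


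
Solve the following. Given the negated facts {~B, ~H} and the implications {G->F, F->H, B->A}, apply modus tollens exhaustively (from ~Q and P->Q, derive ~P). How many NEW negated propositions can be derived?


Initial negated facts: {~B, ~H}
Apply modus tollens to closure:
  ~H and F->H  =>  ~F
  ~F and G->F  =>  ~G
Final negated: {~B, ~F, ~G, ~H}
New negations: {~F, ~G}
Count = 2

2


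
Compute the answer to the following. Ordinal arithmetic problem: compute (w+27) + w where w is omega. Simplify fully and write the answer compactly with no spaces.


Compute (w+27) + w.
Ordinal + is associative but NOT commutative; for finite n>0, n + w = w but w + n stays w+n.
(w+27) + w = w + (27+w) = w + w = w*2 (the finite tail 27 is absorbed by the right w).
Result = w*2

w*2


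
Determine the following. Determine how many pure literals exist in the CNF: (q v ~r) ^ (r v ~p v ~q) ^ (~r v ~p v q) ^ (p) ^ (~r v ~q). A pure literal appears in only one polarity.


Check each variable for pure literal status:
p: mixed (not pure)
q: mixed (not pure)
r: mixed (not pure)
Pure literal count = 0

0


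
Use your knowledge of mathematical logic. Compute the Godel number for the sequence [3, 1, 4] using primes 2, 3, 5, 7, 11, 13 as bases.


Encode each element as an exponent of the corresponding prime:
  2^3 = 8
  3^1 = 3
  5^4 = 625
Product = 8 * 3 * 625 = 15000

15000


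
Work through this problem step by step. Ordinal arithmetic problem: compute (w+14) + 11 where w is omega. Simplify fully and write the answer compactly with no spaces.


Compute (w+14) + 11.
Ordinal + is associative but NOT commutative; for finite n>0, n + w = w but w + n stays w+n.
By associativity: (w+14) + 11 = w + (14+11) = w+25.
Result = w+25

w+25


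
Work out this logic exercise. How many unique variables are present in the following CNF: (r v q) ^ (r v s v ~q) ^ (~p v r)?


Identify each variable that appears in the formula.
Variables found: p, q, r, s
Count = 4

4


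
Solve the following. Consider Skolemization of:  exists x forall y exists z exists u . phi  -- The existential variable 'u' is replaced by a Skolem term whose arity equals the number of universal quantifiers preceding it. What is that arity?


Quantifier prefix: exists x forall y exists z exists u
'u' is existentially quantified at position 4.
Universal variables preceding it: y
Skolem function arity = 1

1


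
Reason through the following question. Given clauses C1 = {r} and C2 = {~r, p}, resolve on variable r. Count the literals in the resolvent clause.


Remove r from C1 and ~r from C2.
C1 remainder: {}
C2 remainder: {p}
Union (resolvent): {p}
Resolvent has 1 literal(s).

1


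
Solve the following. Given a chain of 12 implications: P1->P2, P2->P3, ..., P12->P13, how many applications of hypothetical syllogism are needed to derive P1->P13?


With 12 implications in a chain connecting 13 propositions:
P1->P2, P2->P3, ..., P12->P13
Steps needed = (number of implications) - 1 = 12 - 1 = 11

11


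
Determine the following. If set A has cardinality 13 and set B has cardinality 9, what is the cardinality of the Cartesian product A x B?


The Cartesian product A x B contains all ordered pairs (a, b).
|A x B| = |A| * |B| = 13 * 9 = 117

117


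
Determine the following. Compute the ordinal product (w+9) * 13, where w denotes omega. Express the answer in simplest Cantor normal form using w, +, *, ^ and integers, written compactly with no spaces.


Compute (w+9) * 13.
Ordinal * is associative and left-distributive over +, but NOT commutative; for finite n>1, n*w = w but w*n stays w*n.
(w+9) * 13 = (w+9) repeated 13 times. Each intermediate +9 is absorbed by the following w; only the last survives: w*13+9.
Result = w*13+9

w*13+9


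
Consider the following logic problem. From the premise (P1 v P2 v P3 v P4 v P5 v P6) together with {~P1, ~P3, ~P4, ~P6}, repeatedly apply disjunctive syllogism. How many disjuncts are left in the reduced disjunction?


Original disjuncts (6): P1, P2, P3, P4, P5, P6
Negated (eliminate): ~P1, ~P3, ~P4, ~P6
Remaining disjuncts: P2, P5
Count = 6 - 4 = 2

2


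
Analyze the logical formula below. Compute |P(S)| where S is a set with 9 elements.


The power set of a set with n elements has 2^n elements.
|P(S)| = 2^9 = 512

512


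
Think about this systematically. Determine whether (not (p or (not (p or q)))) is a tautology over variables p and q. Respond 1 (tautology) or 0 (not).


Check all 4 assignments:
p=0, q=0: 0
p=0, q=1: 1
p=1, q=0: 0
p=1, q=1: 0
Satisfying count = 1/4.
Tautology iff count = 4: no.

0


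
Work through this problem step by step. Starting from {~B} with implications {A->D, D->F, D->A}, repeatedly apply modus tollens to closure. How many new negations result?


Initial negated facts: {~B}
Apply modus tollens to closure:
  (no implication fires)
Final negated: {~B}
New negations: {(none)}
Count = 0

0


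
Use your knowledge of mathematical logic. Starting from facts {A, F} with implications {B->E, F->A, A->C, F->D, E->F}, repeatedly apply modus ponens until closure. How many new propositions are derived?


Initial facts: {A, F}
Apply modus ponens to closure:
  A and A->C  =>  C
  F and F->D  =>  D
Final known: {A, C, D, F}
New propositions: {C, D}
Count = 2

2


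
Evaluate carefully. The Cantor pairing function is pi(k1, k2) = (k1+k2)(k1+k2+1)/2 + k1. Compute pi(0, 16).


k1 + k2 = 16
(k1+k2)(k1+k2+1)/2 = 16 * 17 / 2 = 136
pi = 136 + 0 = 136

136


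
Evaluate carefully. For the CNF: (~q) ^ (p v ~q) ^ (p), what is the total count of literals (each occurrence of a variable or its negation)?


Counting literals in each clause:
Clause 1: 1 literal(s)
Clause 2: 2 literal(s)
Clause 3: 1 literal(s)
Total = 4

4


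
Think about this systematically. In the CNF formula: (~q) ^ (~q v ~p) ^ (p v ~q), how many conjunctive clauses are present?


A CNF formula is a conjunction of clauses.
Clauses are separated by ^.
Counting the conjuncts: 3 clauses.

3


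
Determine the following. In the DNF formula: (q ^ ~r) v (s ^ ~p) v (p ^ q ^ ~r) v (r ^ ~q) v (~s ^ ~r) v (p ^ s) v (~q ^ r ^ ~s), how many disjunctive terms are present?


A DNF formula is a disjunction of terms (conjunctions).
Terms are separated by v.
Counting the disjuncts: 7 terms.

7


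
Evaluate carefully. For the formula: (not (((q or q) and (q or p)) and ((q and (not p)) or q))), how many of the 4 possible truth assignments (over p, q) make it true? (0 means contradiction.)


Check all 4 assignments:
p=0, q=0: 1
p=0, q=1: 0
p=1, q=0: 1
p=1, q=1: 0
Count of True = 2

2


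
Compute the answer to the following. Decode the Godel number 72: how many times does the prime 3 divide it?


Factorize 72 by dividing by 3 repeatedly.
Division steps: 3 divides 72 exactly 2 time(s).
Exponent of 3 = 2

2


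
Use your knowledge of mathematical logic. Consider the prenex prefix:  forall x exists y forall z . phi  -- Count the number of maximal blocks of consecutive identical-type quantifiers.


Quantifier-type sequence: A E A  (A=forall, E=exists)
Group into maximal same-type runs:
  Ax1 | Ex1 | Ax1
Number of blocks = 3

3


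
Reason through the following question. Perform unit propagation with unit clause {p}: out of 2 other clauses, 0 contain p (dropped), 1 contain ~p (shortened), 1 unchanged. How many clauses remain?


Satisfied (removed): 0
Shortened (remain): 1
Unchanged (remain): 1
Remaining = 1 + 1 = 2

2


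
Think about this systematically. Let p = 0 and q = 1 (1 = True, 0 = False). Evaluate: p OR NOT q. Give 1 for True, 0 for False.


p = 0, q = 1
Operation: p OR NOT q
Evaluate: 0 OR NOT 1 = 0

0


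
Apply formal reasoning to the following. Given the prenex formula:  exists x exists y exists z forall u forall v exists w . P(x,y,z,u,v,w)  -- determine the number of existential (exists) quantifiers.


Quantifier prefix: exists x exists y exists z forall u forall v exists w
Mark each quantifier type:
  E E E U U E
Universal count = 2, Existential count = 4
Asked for existential (exists) quantifiers: 4

4


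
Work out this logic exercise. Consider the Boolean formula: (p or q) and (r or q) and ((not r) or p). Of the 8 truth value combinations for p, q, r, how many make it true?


Evaluate all 8 assignments for p, q, r:
p=0, q=0, r=0: 0
p=0, q=0, r=1: 0
p=0, q=1, r=0: 1
p=0, q=1, r=1: 0
p=1, q=0, r=0: 0
p=1, q=0, r=1: 1
p=1, q=1, r=0: 1
p=1, q=1, r=1: 1
Satisfying count = 4

4


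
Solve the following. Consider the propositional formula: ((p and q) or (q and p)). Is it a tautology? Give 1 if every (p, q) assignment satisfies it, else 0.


Check all 4 assignments:
p=0, q=0: 0
p=0, q=1: 0
p=1, q=0: 0
p=1, q=1: 1
Satisfying count = 1/4.
Tautology iff count = 4: no.

0


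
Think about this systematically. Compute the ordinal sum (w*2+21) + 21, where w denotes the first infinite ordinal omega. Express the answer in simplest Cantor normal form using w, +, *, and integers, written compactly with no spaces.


Compute (w*2+21) + 21.
Ordinal + is associative but NOT commutative; for finite n>0, n + w = w but w + n stays w+n.
By associativity: (w*2+21) + 21 = w*2 + (21+21) = w*2+42.
Result = w*2+42

w*2+42


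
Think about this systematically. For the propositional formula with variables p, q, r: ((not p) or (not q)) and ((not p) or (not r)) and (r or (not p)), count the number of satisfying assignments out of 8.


Evaluate all 8 assignments for p, q, r:
p=0, q=0, r=0: 1
p=0, q=0, r=1: 1
p=0, q=1, r=0: 1
p=0, q=1, r=1: 1
p=1, q=0, r=0: 0
p=1, q=0, r=1: 0
p=1, q=1, r=0: 0
p=1, q=1, r=1: 0
Satisfying count = 4

4


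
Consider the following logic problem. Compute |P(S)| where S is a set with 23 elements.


The power set of a set with n elements has 2^n elements.
|P(S)| = 2^23 = 8388608

8388608


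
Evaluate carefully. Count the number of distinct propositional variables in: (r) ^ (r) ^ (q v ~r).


Identify each variable that appears in the formula.
Variables found: q, r
Count = 2

2


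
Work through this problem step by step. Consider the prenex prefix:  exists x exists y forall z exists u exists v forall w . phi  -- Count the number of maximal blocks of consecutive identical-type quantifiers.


Quantifier-type sequence: E E A E E A  (A=forall, E=exists)
Group into maximal same-type runs:
  Ex2 | Ax1 | Ex2 | Ax1
Number of blocks = 4

4


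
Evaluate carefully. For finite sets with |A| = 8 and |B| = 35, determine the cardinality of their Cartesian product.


The Cartesian product A x B contains all ordered pairs (a, b).
|A x B| = |A| * |B| = 8 * 35 = 280

280


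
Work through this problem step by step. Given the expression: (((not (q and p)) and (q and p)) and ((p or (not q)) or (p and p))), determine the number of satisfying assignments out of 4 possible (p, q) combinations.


Check all 4 assignments:
p=0, q=0: 0
p=0, q=1: 0
p=1, q=0: 0
p=1, q=1: 0
Count of True = 0

0


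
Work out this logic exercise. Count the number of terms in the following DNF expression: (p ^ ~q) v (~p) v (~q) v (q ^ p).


A DNF formula is a disjunction of terms (conjunctions).
Terms are separated by v.
Counting the disjuncts: 4 terms.

4


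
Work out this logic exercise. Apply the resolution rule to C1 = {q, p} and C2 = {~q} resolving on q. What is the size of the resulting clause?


Remove q from C1 and ~q from C2.
C1 remainder: {p}
C2 remainder: {}
Union (resolvent): {p}
Resolvent has 1 literal(s).

1


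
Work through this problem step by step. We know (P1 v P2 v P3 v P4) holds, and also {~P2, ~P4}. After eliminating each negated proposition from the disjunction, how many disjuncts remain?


Original disjuncts (4): P1, P2, P3, P4
Negated (eliminate): ~P2, ~P4
Remaining disjuncts: P1, P3
Count = 4 - 2 = 2

2


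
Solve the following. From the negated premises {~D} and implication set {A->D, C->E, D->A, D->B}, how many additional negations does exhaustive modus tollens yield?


Initial negated facts: {~D}
Apply modus tollens to closure:
  ~D and A->D  =>  ~A
Final negated: {~A, ~D}
New negations: {~A}
Count = 1

1


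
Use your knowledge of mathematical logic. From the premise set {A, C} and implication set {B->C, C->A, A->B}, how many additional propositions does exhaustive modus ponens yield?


Initial facts: {A, C}
Apply modus ponens to closure:
  A and A->B  =>  B
Final known: {A, B, C}
New propositions: {B}
Count = 1

1


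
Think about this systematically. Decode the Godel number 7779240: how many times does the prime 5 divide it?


Factorize 7779240 by dividing by 5 repeatedly.
Division steps: 5 divides 7779240 exactly 1 time(s).
Exponent of 5 = 1

1


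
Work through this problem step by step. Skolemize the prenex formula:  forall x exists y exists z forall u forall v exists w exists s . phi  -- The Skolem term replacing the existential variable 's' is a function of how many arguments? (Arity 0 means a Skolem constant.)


Quantifier prefix: forall x exists y exists z forall u forall v exists w exists s
's' is existentially quantified at position 7.
Universal variables preceding it: x, u, v
Skolem function arity = 3

3


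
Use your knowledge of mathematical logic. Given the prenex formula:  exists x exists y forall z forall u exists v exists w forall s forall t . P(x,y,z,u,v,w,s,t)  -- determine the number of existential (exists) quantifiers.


Quantifier prefix: exists x exists y forall z forall u exists v exists w forall s forall t
Mark each quantifier type:
  E E U U E E U U
Universal count = 4, Existential count = 4
Asked for existential (exists) quantifiers: 4

4


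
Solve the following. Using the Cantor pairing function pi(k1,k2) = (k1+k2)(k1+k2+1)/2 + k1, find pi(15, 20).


k1 + k2 = 35
(k1+k2)(k1+k2+1)/2 = 35 * 36 / 2 = 630
pi = 630 + 15 = 645

645


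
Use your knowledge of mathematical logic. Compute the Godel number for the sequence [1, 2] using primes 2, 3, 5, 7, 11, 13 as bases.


Encode each element as an exponent of the corresponding prime:
  2^1 = 2
  3^2 = 9
Product = 2 * 9 = 18

18


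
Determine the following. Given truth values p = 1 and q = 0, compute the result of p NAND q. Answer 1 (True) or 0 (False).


p = 1, q = 0
Operation: p NAND q
Evaluate: 1 NAND 0 = 1

1


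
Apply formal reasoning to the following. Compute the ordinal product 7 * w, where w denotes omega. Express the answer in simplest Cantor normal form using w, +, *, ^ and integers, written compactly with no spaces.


Compute 7 * w.
Ordinal * is associative and left-distributive over +, but NOT commutative; for finite n>1, n*w = w but w*n stays w*n.
For finite n>0, n * w = sup{n*k : k<w} = w. So 7 * w = w.
Result = w

w


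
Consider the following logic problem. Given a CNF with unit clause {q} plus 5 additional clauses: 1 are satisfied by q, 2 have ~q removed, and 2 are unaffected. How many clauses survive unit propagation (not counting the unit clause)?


Satisfied (removed): 1
Shortened (remain): 2
Unchanged (remain): 2
Remaining = 2 + 2 = 4

4


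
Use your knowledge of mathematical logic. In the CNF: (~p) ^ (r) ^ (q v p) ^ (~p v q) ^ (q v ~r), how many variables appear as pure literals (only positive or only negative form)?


Check each variable for pure literal status:
p: mixed (not pure)
q: pure positive
r: mixed (not pure)
Pure literal count = 1

1


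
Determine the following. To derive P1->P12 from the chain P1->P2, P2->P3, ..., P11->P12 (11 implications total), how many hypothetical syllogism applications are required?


With 11 implications in a chain connecting 12 propositions:
P1->P2, P2->P3, ..., P11->P12
Steps needed = (number of implications) - 1 = 11 - 1 = 10

10


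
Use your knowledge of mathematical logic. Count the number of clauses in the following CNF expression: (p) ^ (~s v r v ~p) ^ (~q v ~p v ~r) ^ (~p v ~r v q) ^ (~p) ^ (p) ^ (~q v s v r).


A CNF formula is a conjunction of clauses.
Clauses are separated by ^.
Counting the conjuncts: 7 clauses.

7


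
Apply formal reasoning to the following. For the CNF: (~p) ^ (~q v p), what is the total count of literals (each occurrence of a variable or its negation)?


Counting literals in each clause:
Clause 1: 1 literal(s)
Clause 2: 2 literal(s)
Total = 3

3


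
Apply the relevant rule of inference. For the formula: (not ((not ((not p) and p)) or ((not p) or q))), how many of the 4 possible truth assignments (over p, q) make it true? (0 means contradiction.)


Check all 4 assignments:
p=0, q=0: 0
p=0, q=1: 0
p=1, q=0: 0
p=1, q=1: 0
Count of True = 0

0


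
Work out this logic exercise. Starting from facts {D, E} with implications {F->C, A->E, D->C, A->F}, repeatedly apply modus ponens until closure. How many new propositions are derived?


Initial facts: {D, E}
Apply modus ponens to closure:
  D and D->C  =>  C
Final known: {C, D, E}
New propositions: {C}
Count = 1

1


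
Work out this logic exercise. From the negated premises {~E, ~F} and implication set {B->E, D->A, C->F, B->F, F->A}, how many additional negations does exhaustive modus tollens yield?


Initial negated facts: {~E, ~F}
Apply modus tollens to closure:
  ~E and B->E  =>  ~B
  ~F and C->F  =>  ~C
Final negated: {~B, ~C, ~E, ~F}
New negations: {~B, ~C}
Count = 2

2


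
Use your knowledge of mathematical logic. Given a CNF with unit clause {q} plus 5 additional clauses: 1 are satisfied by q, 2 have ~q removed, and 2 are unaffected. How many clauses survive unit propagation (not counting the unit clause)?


Satisfied (removed): 1
Shortened (remain): 2
Unchanged (remain): 2
Remaining = 2 + 2 = 4

4


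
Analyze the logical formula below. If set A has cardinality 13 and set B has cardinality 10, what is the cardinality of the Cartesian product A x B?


The Cartesian product A x B contains all ordered pairs (a, b).
|A x B| = |A| * |B| = 13 * 10 = 130

130


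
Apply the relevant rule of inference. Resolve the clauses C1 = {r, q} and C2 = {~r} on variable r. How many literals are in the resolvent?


Remove r from C1 and ~r from C2.
C1 remainder: {q}
C2 remainder: {}
Union (resolvent): {q}
Resolvent has 1 literal(s).

1


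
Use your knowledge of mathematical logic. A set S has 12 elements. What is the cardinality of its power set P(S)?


The power set of a set with n elements has 2^n elements.
|P(S)| = 2^12 = 4096

4096


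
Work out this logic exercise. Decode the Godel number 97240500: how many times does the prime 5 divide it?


Factorize 97240500 by dividing by 5 repeatedly.
Division steps: 5 divides 97240500 exactly 3 time(s).
Exponent of 5 = 3

3


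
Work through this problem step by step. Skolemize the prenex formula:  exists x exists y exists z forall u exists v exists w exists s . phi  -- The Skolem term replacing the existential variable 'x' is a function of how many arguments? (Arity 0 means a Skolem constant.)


Quantifier prefix: exists x exists y exists z forall u exists v exists w exists s
'x' is existentially quantified at position 1.
No universal quantifiers precede it.
Skolem function arity = 0 (a Skolem constant)

0


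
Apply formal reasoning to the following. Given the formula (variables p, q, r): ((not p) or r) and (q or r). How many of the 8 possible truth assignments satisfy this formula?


Evaluate all 8 assignments for p, q, r:
p=0, q=0, r=0: 0
p=0, q=0, r=1: 1
p=0, q=1, r=0: 1
p=0, q=1, r=1: 1
p=1, q=0, r=0: 0
p=1, q=0, r=1: 1
p=1, q=1, r=0: 0
p=1, q=1, r=1: 1
Satisfying count = 5

5


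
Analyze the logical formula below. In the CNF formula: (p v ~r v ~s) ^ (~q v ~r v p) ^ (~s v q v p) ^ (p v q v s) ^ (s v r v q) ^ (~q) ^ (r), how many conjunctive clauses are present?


A CNF formula is a conjunction of clauses.
Clauses are separated by ^.
Counting the conjuncts: 7 clauses.

7


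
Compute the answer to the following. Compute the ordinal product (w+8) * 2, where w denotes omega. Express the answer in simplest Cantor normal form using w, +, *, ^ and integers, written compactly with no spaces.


Compute (w+8) * 2.
Ordinal * is associative and left-distributive over +, but NOT commutative; for finite n>1, n*w = w but w*n stays w*n.
(w+8) * 2 = (w+8) repeated 2 times. Each intermediate +8 is absorbed by the following w; only the last survives: w*2+8.
Result = w*2+8

w*2+8


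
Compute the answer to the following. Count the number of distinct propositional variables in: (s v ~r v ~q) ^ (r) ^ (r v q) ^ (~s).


Identify each variable that appears in the formula.
Variables found: q, r, s
Count = 3

3


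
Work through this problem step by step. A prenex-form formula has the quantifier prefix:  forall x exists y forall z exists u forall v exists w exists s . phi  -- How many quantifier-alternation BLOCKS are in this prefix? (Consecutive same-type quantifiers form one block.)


Quantifier-type sequence: A E A E A E E  (A=forall, E=exists)
Group into maximal same-type runs:
  Ax1 | Ex1 | Ax1 | Ex1 | Ax1 | Ex2
Number of blocks = 6

6


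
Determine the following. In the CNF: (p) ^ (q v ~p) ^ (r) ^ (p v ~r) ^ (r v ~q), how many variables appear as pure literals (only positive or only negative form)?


Check each variable for pure literal status:
p: mixed (not pure)
q: mixed (not pure)
r: mixed (not pure)
Pure literal count = 0

0


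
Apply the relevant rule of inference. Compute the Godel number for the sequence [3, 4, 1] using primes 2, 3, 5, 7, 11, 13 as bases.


Encode each element as an exponent of the corresponding prime:
  2^3 = 8
  3^4 = 81
  5^1 = 5
Product = 8 * 81 * 5 = 3240

3240


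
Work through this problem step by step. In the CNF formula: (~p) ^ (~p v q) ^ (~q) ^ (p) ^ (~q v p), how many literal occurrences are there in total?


Counting literals in each clause:
Clause 1: 1 literal(s)
Clause 2: 2 literal(s)
Clause 3: 1 literal(s)
Clause 4: 1 literal(s)
Clause 5: 2 literal(s)
Total = 7

7


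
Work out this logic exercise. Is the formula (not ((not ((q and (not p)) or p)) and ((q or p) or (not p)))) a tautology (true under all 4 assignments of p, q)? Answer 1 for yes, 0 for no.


Check all 4 assignments:
p=0, q=0: 0
p=0, q=1: 1
p=1, q=0: 1
p=1, q=1: 1
Satisfying count = 3/4.
Tautology iff count = 4: no.

0


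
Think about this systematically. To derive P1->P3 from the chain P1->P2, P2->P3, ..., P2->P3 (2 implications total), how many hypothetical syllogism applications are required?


With 2 implications in a chain connecting 3 propositions:
P1->P2, P2->P3, ..., P2->P3
Steps needed = (number of implications) - 1 = 2 - 1 = 1

1


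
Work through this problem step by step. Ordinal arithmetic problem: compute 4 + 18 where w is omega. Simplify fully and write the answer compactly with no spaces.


Compute 4 + 18.
Ordinal + is associative but NOT commutative; for finite n>0, n + w = w but w + n stays w+n.
Both operands finite; ordinal + agrees with natural +: 4 + 18 = 22.
Result = 22

22


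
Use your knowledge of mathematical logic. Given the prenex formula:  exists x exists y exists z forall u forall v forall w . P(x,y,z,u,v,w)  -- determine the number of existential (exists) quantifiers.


Quantifier prefix: exists x exists y exists z forall u forall v forall w
Mark each quantifier type:
  E E E U U U
Universal count = 3, Existential count = 3
Asked for existential (exists) quantifiers: 3

3


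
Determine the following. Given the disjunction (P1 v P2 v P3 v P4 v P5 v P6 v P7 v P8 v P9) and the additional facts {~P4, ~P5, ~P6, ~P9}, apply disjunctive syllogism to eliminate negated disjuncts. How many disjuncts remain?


Original disjuncts (9): P1, P2, P3, P4, P5, P6, P7, P8, P9
Negated (eliminate): ~P4, ~P5, ~P6, ~P9
Remaining disjuncts: P1, P2, P3, P7, P8
Count = 9 - 4 = 5

5


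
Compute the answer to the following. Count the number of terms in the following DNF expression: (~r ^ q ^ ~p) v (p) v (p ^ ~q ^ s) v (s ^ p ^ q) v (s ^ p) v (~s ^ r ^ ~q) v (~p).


A DNF formula is a disjunction of terms (conjunctions).
Terms are separated by v.
Counting the disjuncts: 7 terms.

7


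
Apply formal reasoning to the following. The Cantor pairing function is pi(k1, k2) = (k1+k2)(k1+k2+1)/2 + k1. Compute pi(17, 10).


k1 + k2 = 27
(k1+k2)(k1+k2+1)/2 = 27 * 28 / 2 = 378
pi = 378 + 17 = 395

395


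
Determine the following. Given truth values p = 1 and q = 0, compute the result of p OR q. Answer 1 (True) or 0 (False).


p = 1, q = 0
Operation: p OR q
Evaluate: 1 OR 0 = 1

1


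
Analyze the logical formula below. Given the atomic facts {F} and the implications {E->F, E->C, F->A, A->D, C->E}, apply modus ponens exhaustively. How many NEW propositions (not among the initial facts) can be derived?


Initial facts: {F}
Apply modus ponens to closure:
  F and F->A  =>  A
  A and A->D  =>  D
Final known: {A, D, F}
New propositions: {A, D}
Count = 2

2


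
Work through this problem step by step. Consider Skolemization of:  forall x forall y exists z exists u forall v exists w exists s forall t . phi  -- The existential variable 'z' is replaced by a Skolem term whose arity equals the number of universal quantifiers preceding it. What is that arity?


Quantifier prefix: forall x forall y exists z exists u forall v exists w exists s forall t
'z' is existentially quantified at position 3.
Universal variables preceding it: x, y
Skolem function arity = 2

2


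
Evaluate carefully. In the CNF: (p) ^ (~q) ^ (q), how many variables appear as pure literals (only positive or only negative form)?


Check each variable for pure literal status:
p: pure positive
q: mixed (not pure)
r: absent (not pure)
Pure literal count = 1

1


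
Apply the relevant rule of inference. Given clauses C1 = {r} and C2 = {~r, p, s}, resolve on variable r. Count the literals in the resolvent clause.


Remove r from C1 and ~r from C2.
C1 remainder: {}
C2 remainder: {p, s}
Union (resolvent): {p, s}
Resolvent has 2 literal(s).

2


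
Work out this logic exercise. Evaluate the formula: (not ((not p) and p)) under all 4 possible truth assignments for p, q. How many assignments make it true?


Check all 4 assignments:
p=0, q=0: 1
p=0, q=1: 1
p=1, q=0: 1
p=1, q=1: 1
Count of True = 4

4


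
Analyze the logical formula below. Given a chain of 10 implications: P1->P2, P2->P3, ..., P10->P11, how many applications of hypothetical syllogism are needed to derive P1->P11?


With 10 implications in a chain connecting 11 propositions:
P1->P2, P2->P3, ..., P10->P11
Steps needed = (number of implications) - 1 = 10 - 1 = 9

9


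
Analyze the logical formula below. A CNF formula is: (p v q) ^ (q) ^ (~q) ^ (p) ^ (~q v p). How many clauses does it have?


A CNF formula is a conjunction of clauses.
Clauses are separated by ^.
Counting the conjuncts: 5 clauses.

5


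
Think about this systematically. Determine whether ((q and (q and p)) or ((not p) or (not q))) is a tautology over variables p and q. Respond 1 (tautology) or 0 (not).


Check all 4 assignments:
p=0, q=0: 1
p=0, q=1: 1
p=1, q=0: 1
p=1, q=1: 1
Satisfying count = 4/4.
Tautology iff count = 4: yes.

1


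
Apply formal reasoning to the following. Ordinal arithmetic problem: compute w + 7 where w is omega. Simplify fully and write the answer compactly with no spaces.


Compute w + 7.
Ordinal + is associative but NOT commutative; for finite n>0, n + w = w but w + n stays w+n.
w + 7 is already in normal form (a successor ordinal beyond w).
Result = w+7

w+7


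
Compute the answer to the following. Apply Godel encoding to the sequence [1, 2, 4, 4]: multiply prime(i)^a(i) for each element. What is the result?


Encode each element as an exponent of the corresponding prime:
  2^1 = 2
  3^2 = 9
  5^4 = 625
  7^4 = 2401
Product = 2 * 9 * 625 * 2401 = 27011250

27011250


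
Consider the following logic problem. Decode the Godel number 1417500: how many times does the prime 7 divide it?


Factorize 1417500 by dividing by 7 repeatedly.
Division steps: 7 divides 1417500 exactly 1 time(s).
Exponent of 7 = 1

1


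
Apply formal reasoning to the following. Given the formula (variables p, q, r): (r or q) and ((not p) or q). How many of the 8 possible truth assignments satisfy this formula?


Evaluate all 8 assignments for p, q, r:
p=0, q=0, r=0: 0
p=0, q=0, r=1: 1
p=0, q=1, r=0: 1
p=0, q=1, r=1: 1
p=1, q=0, r=0: 0
p=1, q=0, r=1: 0
p=1, q=1, r=0: 1
p=1, q=1, r=1: 1
Satisfying count = 5

5


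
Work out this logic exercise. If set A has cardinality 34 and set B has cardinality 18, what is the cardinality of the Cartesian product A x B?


The Cartesian product A x B contains all ordered pairs (a, b).
|A x B| = |A| * |B| = 34 * 18 = 612

612


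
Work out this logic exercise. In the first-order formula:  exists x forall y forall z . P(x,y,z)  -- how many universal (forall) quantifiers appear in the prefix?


Quantifier prefix: exists x forall y forall z
Mark each quantifier type:
  E U U
Universal count = 2, Existential count = 1
Asked for universal (forall) quantifiers: 2

2
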